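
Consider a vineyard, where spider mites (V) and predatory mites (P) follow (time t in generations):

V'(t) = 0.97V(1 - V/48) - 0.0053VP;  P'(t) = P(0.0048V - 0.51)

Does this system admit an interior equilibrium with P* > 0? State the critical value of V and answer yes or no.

The predator equation gives dP/dt > 0 only when V > 0.51/0.0048 = 106.
Without the predator, V → K = 48. Since 48 < 106, the predator cannot invade.

Threshold V = 106; K < 106, so no, the predator goes extinct.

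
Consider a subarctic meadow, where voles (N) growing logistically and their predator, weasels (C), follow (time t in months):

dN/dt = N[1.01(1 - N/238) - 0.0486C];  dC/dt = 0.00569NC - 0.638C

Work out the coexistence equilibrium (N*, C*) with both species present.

N* ≈ 112, C* ≈ 11

From dC/dt = 0 with C > 0: 0.00569N* = 0.638, so N* = 112.
Substitute into dN/dt = 0: 1.01(1 - 112/238) = 0.0486C*.
The bracket is 0.529, giving C* = 0.534/0.0486 = 11.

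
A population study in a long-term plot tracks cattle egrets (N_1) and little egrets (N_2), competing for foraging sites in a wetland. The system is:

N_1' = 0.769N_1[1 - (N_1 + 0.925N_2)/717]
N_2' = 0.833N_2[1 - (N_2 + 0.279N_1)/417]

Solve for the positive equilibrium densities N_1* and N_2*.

N_1* ≈ 447, N_2* ≈ 292

Setting both brackets to zero gives the nullclines N_1 + 0.925N_2 = 717 and 0.279N_1 + N_2 = 417.
Substituting N_2 = 417 - 0.279N_1 into the first: N_1(1 - 0.925·0.279) = 717 - 0.925·417.
So N_1* = 331/0.742 = 447, and then N_2* = 417 - 0.279·447 = 292.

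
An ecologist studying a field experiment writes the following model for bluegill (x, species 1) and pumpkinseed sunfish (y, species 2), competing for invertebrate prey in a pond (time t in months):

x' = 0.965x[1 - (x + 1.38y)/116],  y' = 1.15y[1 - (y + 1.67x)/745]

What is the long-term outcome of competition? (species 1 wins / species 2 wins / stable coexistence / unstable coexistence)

Compare the nullcline intercepts: K1/α12 = 116/1.38 = 84.1 < K2 = 745; K2/α21 = 745/1.67 = 446 > K1 = 116.
Since the inequalities point opposite ways, species 2 can invade but species 1 cannot.

species 2 excludes species 1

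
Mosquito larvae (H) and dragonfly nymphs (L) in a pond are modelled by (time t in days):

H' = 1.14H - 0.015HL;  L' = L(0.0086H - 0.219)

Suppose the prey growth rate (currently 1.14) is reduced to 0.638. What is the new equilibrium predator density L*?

L* ≈ 42.5

At the interior fixed point, setting dH/dt = 0 with H > 0 fixes L* = (prey growth rate)/(HL coefficient) — independent of the other coefficients.
With the change, L* = 0.638/0.015 = 42.5; it falls from 76.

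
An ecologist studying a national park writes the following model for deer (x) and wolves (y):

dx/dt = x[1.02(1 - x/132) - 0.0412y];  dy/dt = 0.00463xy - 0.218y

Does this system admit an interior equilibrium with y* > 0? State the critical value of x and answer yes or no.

The predator equation gives dy/dt > 0 only when x > 0.218/0.00463 = 47.1.
Without the predator, x → K = 132. Since 132 > 47.1, the predator can invade and persist.

Threshold x = 47.1; K > 47.1, so yes, the predator persists.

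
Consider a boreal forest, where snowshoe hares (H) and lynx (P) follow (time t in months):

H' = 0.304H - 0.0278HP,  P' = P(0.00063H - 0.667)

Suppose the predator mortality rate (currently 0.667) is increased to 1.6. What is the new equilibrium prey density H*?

At the interior fixed point, setting dP/dt = 0 with P > 0 fixes H* = (predator death rate)/(HP coefficient) — independent of the other coefficients.
With the change, H* = 1.6/0.00063 = 2540; it rises from 1060.

H* ≈ 2540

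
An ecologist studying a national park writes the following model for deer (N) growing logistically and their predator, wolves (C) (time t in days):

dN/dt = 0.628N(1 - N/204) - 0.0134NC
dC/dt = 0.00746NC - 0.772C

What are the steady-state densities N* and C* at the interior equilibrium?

N* ≈ 103, C* ≈ 23.1

From dC/dt = 0 with C > 0: 0.00746N* = 0.772, so N* = 103.
Substitute into dN/dt = 0: 0.628(1 - 103/204) = 0.0134C*.
The bracket is 0.493, giving C* = 0.309/0.0134 = 23.1.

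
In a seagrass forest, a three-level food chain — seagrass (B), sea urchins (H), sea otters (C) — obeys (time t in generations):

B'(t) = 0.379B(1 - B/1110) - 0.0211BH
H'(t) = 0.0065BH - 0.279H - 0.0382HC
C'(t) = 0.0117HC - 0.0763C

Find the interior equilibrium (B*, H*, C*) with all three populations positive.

B* ≈ 707, H* ≈ 6.52, C* ≈ 113

From dC/dt = 0: 0.0117H* = 0.0763, so H* = 6.52.
From dB/dt = 0: 0.379(1 - B*/1110) = 0.0211·6.52, giving B* = 1110·(1 - 0.363) = 707.
From dH/dt = 0: 0.0065·707 - 0.279 = 0.0382C*, so C* = 4.32/0.0382 = 113.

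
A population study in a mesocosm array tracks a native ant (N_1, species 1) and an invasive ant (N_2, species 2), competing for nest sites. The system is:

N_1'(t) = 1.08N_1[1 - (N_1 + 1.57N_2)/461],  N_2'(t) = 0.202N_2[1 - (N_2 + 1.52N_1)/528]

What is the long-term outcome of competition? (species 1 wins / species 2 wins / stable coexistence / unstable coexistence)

Compare the nullcline intercepts: K1/α12 = 461/1.57 = 294 < K2 = 528; K2/α21 = 528/1.52 = 347 < K1 = 461.
Since both are reversed, neither can invade when rare; the interior point is a saddle.

unstable coexistence (outcome depends on initial conditions)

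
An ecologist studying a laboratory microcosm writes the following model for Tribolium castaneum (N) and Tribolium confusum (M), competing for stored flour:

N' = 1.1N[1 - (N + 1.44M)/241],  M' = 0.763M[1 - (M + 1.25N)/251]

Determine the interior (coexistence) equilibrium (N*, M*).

Setting both brackets to zero gives the nullclines N + 1.44M = 241 and 1.25N + M = 251.
Substituting M = 251 - 1.25N into the first: N(1 - 1.44·1.25) = 241 - 1.44·251.
So N* = -120/-0.8 = 151, and then M* = 251 - 1.25·151 = 62.8.

N* ≈ 151, M* ≈ 62.8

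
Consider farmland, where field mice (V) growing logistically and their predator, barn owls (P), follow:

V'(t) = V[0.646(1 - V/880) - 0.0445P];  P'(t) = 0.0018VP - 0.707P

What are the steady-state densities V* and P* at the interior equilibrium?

V* ≈ 393, P* ≈ 8.04

From dP/dt = 0 with P > 0: 0.0018V* = 0.707, so V* = 393.
Substitute into dV/dt = 0: 0.646(1 - 393/880) = 0.0445P*.
The bracket is 0.554, giving P* = 0.358/0.0445 = 8.04.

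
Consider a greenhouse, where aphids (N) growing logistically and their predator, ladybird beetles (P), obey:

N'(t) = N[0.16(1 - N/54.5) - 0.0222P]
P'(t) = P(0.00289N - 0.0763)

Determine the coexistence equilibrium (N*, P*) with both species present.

N* ≈ 26.4, P* ≈ 3.72

From dP/dt = 0 with P > 0: 0.00289N* = 0.0763, so N* = 26.4.
Substitute into dN/dt = 0: 0.16(1 - 26.4/54.5) = 0.0222P*.
The bracket is 0.516, giving P* = 0.0825/0.0222 = 3.72.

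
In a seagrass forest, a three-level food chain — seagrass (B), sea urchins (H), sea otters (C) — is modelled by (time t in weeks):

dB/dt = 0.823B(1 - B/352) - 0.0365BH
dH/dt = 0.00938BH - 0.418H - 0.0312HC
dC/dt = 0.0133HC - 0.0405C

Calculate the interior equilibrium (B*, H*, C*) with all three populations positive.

B* ≈ 304, H* ≈ 3.05, C* ≈ 78.1

From dC/dt = 0: 0.0133H* = 0.0405, so H* = 3.05.
From dB/dt = 0: 0.823(1 - B*/352) = 0.0365·3.05, giving B* = 352·(1 - 0.135) = 304.
From dH/dt = 0: 0.00938·304 - 0.418 = 0.0312C*, so C* = 2.44/0.0312 = 78.1.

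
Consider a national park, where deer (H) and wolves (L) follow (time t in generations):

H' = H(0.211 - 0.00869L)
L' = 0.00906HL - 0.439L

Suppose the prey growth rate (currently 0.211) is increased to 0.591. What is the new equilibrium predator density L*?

At the interior fixed point, setting dH/dt = 0 with H > 0 fixes L* = (prey growth rate)/(HL coefficient) — independent of the other coefficients.
With the change, L* = 0.591/0.00869 = 68; it rises from 24.3.

L* ≈ 68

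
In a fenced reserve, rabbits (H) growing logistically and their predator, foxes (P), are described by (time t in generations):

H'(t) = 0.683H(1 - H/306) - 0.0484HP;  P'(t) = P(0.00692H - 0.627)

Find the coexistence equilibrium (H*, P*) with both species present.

H* ≈ 90.6, P* ≈ 9.93

From dP/dt = 0 with P > 0: 0.00692H* = 0.627, so H* = 90.6.
Substitute into dH/dt = 0: 0.683(1 - 90.6/306) = 0.0484P*.
The bracket is 0.704, giving P* = 0.481/0.0484 = 9.93.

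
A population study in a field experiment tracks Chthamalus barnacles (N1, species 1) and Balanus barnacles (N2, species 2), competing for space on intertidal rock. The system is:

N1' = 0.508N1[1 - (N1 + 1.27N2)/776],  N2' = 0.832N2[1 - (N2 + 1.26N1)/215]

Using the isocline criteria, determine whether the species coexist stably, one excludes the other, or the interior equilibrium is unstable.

Compare the nullcline intercepts: K1/α12 = 776/1.27 = 611 > K2 = 215; K2/α21 = 215/1.26 = 171 < K1 = 776.
Since the inequalities point opposite ways, species 1 can invade but species 2 cannot.

species 1 excludes species 2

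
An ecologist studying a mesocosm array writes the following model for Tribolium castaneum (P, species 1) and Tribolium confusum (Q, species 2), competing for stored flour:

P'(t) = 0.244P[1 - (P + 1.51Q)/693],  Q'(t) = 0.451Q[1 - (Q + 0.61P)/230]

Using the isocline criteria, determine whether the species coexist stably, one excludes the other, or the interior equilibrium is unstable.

species 1 excludes species 2

Compare the nullcline intercepts: K1/α12 = 693/1.51 = 459 > K2 = 230; K2/α21 = 230/0.61 = 377 < K1 = 693.
Since the inequalities point opposite ways, species 1 can invade but species 2 cannot.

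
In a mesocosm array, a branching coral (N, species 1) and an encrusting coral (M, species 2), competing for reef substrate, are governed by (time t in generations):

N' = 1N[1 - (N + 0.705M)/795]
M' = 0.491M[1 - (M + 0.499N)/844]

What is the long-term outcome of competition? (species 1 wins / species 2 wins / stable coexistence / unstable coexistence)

stable coexistence

Compare the nullcline intercepts: K1/α12 = 795/0.705 = 1130 > K2 = 844; K2/α21 = 844/0.499 = 1690 > K1 = 795.
Since both inequalities hold, each species can invade when rare, so the interior equilibrium is stable.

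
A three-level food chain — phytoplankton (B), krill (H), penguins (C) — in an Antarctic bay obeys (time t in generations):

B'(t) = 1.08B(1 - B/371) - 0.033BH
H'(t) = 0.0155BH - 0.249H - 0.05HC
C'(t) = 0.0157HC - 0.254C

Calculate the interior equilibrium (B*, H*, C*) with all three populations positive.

B* ≈ 188, H* ≈ 16.2, C* ≈ 53.2

From dC/dt = 0: 0.0157H* = 0.254, so H* = 16.2.
From dB/dt = 0: 1.08(1 - B*/371) = 0.033·16.2, giving B* = 371·(1 - 0.494) = 188.
From dH/dt = 0: 0.0155·188 - 0.249 = 0.05C*, so C* = 2.66/0.05 = 53.2.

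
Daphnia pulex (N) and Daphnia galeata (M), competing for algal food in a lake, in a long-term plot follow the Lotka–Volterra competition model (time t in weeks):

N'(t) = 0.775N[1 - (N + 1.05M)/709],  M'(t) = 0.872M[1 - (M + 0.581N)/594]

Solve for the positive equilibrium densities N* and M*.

N* ≈ 219, M* ≈ 467

Setting both brackets to zero gives the nullclines N + 1.05M = 709 and 0.581N + M = 594.
Substituting M = 594 - 0.581N into the first: N(1 - 1.05·0.581) = 709 - 1.05·594.
So N* = 85.3/0.39 = 219, and then M* = 594 - 0.581·219 = 467.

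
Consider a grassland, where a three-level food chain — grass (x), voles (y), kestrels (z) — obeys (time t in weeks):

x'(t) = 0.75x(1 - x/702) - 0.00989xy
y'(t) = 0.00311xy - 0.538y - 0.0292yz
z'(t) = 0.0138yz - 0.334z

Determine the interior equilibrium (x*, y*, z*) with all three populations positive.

From dz/dt = 0: 0.0138y* = 0.334, so y* = 24.2.
From dx/dt = 0: 0.75(1 - x*/702) = 0.00989·24.2, giving x* = 702·(1 - 0.319) = 478.
From dy/dt = 0: 0.00311·478 - 0.538 = 0.0292z*, so z* = 0.948/0.0292 = 32.5.

x* ≈ 478, y* ≈ 24.2, z* ≈ 32.5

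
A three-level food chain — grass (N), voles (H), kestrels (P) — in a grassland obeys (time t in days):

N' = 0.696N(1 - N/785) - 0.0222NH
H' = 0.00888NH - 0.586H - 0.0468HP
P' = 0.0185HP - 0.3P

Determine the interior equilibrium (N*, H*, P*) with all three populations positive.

From dP/dt = 0: 0.0185H* = 0.3, so H* = 16.2.
From dN/dt = 0: 0.696(1 - N*/785) = 0.0222·16.2, giving N* = 785·(1 - 0.517) = 379.
From dH/dt = 0: 0.00888·379 - 0.586 = 0.0468P*, so P* = 2.78/0.0468 = 59.4.

N* ≈ 379, H* ≈ 16.2, P* ≈ 59.4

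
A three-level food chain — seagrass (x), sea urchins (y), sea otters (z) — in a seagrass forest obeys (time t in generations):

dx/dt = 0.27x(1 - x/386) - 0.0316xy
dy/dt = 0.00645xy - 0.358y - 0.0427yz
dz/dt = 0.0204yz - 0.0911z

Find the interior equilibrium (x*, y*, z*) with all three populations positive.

From dz/dt = 0: 0.0204y* = 0.0911, so y* = 4.47.
From dx/dt = 0: 0.27(1 - x*/386) = 0.0316·4.47, giving x* = 386·(1 - 0.523) = 184.
From dy/dt = 0: 0.00645·184 - 0.358 = 0.0427z*, so z* = 0.83/0.0427 = 19.4.

x* ≈ 184, y* ≈ 4.47, z* ≈ 19.4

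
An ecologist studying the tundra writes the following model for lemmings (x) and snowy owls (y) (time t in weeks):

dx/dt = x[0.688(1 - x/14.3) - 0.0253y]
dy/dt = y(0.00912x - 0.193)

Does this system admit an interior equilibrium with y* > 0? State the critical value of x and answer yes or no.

Threshold x = 21.2; K < 21.2, so no, the predator goes extinct.

The predator equation gives dy/dt > 0 only when x > 0.193/0.00912 = 21.2.
Without the predator, x → K = 14.3. Since 14.3 < 21.2, the predator cannot invade.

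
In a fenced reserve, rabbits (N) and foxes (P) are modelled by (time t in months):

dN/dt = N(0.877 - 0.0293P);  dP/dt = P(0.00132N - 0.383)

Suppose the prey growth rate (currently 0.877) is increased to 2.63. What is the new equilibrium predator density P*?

At the interior fixed point, setting dN/dt = 0 with N > 0 fixes P* = (prey growth rate)/(NP coefficient) — independent of the other coefficients.
With the change, P* = 2.63/0.0293 = 89.8; it rises from 29.9.

P* ≈ 89.8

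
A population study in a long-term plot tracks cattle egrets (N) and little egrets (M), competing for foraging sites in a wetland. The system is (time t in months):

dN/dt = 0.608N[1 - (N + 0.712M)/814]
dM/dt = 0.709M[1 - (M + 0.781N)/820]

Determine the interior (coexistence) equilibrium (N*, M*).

Setting both brackets to zero gives the nullclines N + 0.712M = 814 and 0.781N + M = 820.
Substituting M = 820 - 0.781N into the first: N(1 - 0.712·0.781) = 814 - 0.712·820.
So N* = 230/0.444 = 518, and then M* = 820 - 0.781·518 = 415.

N* ≈ 518, M* ≈ 415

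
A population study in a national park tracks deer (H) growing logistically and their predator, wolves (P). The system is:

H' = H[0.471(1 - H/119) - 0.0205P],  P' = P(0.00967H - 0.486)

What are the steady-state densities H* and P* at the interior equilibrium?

H* ≈ 50.3, P* ≈ 13.3

From dP/dt = 0 with P > 0: 0.00967H* = 0.486, so H* = 50.3.
Substitute into dH/dt = 0: 0.471(1 - 50.3/119) = 0.0205P*.
The bracket is 0.578, giving P* = 0.272/0.0205 = 13.3.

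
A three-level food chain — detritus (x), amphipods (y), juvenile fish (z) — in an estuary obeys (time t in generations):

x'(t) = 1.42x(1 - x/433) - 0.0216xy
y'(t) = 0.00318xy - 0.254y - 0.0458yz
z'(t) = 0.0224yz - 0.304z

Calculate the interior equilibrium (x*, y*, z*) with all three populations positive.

x* ≈ 344, y* ≈ 13.6, z* ≈ 18.3

From dz/dt = 0: 0.0224y* = 0.304, so y* = 13.6.
From dx/dt = 0: 1.42(1 - x*/433) = 0.0216·13.6, giving x* = 433·(1 - 0.206) = 344.
From dy/dt = 0: 0.00318·344 - 0.254 = 0.0458z*, so z* = 0.839/0.0458 = 18.3.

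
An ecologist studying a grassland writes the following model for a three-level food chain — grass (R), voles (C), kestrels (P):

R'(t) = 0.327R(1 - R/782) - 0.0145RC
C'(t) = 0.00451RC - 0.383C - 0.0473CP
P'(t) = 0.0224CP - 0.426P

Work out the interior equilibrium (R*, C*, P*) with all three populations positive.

R* ≈ 123, C* ≈ 19, P* ≈ 3.59

From dP/dt = 0: 0.0224C* = 0.426, so C* = 19.
From dR/dt = 0: 0.327(1 - R*/782) = 0.0145·19, giving R* = 782·(1 - 0.843) = 123.
From dC/dt = 0: 0.00451·123 - 0.383 = 0.0473P*, so P* = 0.17/0.0473 = 3.59.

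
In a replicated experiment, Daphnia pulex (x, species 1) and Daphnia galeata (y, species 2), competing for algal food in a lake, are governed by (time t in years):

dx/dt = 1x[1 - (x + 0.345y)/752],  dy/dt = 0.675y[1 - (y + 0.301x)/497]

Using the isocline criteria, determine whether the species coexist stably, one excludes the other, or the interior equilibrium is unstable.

Compare the nullcline intercepts: K1/α12 = 752/0.345 = 2180 > K2 = 497; K2/α21 = 497/0.301 = 1650 > K1 = 752.
Since both inequalities hold, each species can invade when rare, so the interior equilibrium is stable.

stable coexistence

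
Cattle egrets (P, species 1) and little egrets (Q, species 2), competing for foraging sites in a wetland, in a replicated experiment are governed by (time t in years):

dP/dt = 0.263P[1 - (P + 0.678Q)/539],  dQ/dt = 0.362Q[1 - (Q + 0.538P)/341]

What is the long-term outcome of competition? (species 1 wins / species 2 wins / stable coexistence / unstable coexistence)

stable coexistence

Compare the nullcline intercepts: K1/α12 = 539/0.678 = 795 > K2 = 341; K2/α21 = 341/0.538 = 634 > K1 = 539.
Since both inequalities hold, each species can invade when rare, so the interior equilibrium is stable.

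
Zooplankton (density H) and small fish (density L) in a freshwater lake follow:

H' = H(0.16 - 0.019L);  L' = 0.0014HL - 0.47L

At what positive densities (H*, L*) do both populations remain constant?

Set dL/dt = 0 with L > 0: 0.0014H - 0.47 = 0, so H* = 0.47/0.0014 = 336.
Set dH/dt = 0 with H > 0: 0.16 - 0.019L = 0, so L* = 0.16/0.019 = 8.42.

H* ≈ 336, L* ≈ 8.42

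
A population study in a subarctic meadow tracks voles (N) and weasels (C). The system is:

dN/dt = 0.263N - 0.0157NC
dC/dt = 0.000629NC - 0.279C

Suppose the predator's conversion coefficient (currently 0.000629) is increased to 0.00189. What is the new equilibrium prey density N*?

At the interior fixed point, setting dC/dt = 0 with C > 0 fixes N* = (predator death rate)/(NC coefficient) — independent of the other coefficients.
With the change, N* = 0.279/0.00189 = 148; it falls from 444.

N* ≈ 148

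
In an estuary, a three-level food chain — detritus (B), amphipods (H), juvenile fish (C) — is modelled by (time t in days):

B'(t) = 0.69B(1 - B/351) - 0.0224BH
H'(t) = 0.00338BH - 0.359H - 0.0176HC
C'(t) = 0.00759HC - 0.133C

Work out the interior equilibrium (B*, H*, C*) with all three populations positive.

B* ≈ 151, H* ≈ 17.5, C* ≈ 8.66

From dC/dt = 0: 0.00759H* = 0.133, so H* = 17.5.
From dB/dt = 0: 0.69(1 - B*/351) = 0.0224·17.5, giving B* = 351·(1 - 0.569) = 151.
From dH/dt = 0: 0.00338·151 - 0.359 = 0.0176C*, so C* = 0.152/0.0176 = 8.66.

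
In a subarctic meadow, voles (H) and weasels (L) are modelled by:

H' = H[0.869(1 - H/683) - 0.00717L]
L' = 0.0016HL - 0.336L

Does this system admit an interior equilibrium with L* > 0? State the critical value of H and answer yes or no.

Threshold H = 210; K > 210, so yes, the predator persists.

The predator equation gives dL/dt > 0 only when H > 0.336/0.0016 = 210.
Without the predator, H → K = 683. Since 683 > 210, the predator can invade and persist.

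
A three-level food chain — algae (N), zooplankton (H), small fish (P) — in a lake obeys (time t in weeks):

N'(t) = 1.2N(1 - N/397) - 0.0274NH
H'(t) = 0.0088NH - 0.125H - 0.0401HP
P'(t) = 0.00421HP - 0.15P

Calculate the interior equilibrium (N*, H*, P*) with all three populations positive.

From dP/dt = 0: 0.00421H* = 0.15, so H* = 35.6.
From dN/dt = 0: 1.2(1 - N*/397) = 0.0274·35.6, giving N* = 397·(1 - 0.814) = 74.
From dH/dt = 0: 0.0088·74 - 0.125 = 0.0401P*, so P* = 0.526/0.0401 = 13.1.

N* ≈ 74, H* ≈ 35.6, P* ≈ 13.1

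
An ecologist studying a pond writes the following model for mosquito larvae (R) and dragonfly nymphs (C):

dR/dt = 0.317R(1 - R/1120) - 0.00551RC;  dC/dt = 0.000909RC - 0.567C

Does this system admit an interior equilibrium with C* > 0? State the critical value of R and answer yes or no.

Threshold R = 624; K > 624, so yes, the predator persists.

The predator equation gives dC/dt > 0 only when R > 0.567/0.000909 = 624.
Without the predator, R → K = 1120. Since 1120 > 624, the predator can invade and persist.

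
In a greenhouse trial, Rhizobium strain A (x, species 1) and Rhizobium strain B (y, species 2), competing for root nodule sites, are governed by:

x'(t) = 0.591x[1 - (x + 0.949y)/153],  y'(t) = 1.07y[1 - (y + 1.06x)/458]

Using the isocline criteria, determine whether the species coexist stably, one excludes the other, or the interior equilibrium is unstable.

Compare the nullcline intercepts: K1/α12 = 153/0.949 = 161 < K2 = 458; K2/α21 = 458/1.06 = 432 > K1 = 153.
Since the inequalities point opposite ways, species 2 can invade but species 1 cannot.

species 2 excludes species 1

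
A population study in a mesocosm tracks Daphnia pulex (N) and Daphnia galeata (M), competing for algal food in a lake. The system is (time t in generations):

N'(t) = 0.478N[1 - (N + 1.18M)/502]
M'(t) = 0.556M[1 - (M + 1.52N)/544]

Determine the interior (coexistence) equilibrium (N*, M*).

N* ≈ 176, M* ≈ 276

Setting both brackets to zero gives the nullclines N + 1.18M = 502 and 1.52N + M = 544.
Substituting M = 544 - 1.52N into the first: N(1 - 1.18·1.52) = 502 - 1.18·544.
So N* = -140/-0.794 = 176, and then M* = 544 - 1.52·176 = 276.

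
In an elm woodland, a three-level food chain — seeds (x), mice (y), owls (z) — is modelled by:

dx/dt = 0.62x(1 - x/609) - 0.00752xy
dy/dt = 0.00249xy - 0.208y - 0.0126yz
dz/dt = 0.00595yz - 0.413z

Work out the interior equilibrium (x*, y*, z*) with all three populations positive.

x* ≈ 96.3, y* ≈ 69.4, z* ≈ 2.52

From dz/dt = 0: 0.00595y* = 0.413, so y* = 69.4.
From dx/dt = 0: 0.62(1 - x*/609) = 0.00752·69.4, giving x* = 609·(1 - 0.842) = 96.3.
From dy/dt = 0: 0.00249·96.3 - 0.208 = 0.0126z*, so z* = 0.0317/0.0126 = 2.52.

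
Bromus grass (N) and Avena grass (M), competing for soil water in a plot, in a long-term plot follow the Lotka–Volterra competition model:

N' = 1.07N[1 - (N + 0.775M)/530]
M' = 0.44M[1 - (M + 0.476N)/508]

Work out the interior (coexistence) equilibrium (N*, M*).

N* ≈ 216, M* ≈ 405

Setting both brackets to zero gives the nullclines N + 0.775M = 530 and 0.476N + M = 508.
Substituting M = 508 - 0.476N into the first: N(1 - 0.775·0.476) = 530 - 0.775·508.
So N* = 136/0.631 = 216, and then M* = 508 - 0.476·216 = 405.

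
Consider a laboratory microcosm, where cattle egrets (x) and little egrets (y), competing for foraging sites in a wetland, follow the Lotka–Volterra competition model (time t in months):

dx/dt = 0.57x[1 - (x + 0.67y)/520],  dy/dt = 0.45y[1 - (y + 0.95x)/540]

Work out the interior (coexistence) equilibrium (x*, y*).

Setting both brackets to zero gives the nullclines x + 0.67y = 520 and 0.95x + y = 540.
Substituting y = 540 - 0.95x into the first: x(1 - 0.67·0.95) = 520 - 0.67·540.
So x* = 158/0.364 = 435, and then y* = 540 - 0.95·435 = 127.

x* ≈ 435, y* ≈ 127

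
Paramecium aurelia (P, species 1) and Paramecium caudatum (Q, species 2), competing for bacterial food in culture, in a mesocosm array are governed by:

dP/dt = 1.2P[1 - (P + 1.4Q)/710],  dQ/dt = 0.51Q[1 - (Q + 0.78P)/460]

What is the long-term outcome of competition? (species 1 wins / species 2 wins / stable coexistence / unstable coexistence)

Compare the nullcline intercepts: K1/α12 = 710/1.4 = 507 > K2 = 460; K2/α21 = 460/0.78 = 590 < K1 = 710.
Since the inequalities point opposite ways, species 1 can invade but species 2 cannot.

species 1 excludes species 2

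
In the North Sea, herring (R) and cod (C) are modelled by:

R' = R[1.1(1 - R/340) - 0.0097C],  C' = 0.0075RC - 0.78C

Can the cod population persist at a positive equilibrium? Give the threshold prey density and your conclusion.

Threshold R = 104; K > 104, so yes, the predator persists.

The predator equation gives dC/dt > 0 only when R > 0.78/0.0075 = 104.
Without the predator, R → K = 340. Since 340 > 104, the predator can invade and persist.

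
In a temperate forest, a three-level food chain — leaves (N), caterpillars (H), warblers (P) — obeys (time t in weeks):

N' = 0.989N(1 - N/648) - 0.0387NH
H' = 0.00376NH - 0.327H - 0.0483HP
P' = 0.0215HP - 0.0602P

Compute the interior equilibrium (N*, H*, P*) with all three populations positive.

From dP/dt = 0: 0.0215H* = 0.0602, so H* = 2.8.
From dN/dt = 0: 0.989(1 - N*/648) = 0.0387·2.8, giving N* = 648·(1 - 0.11) = 577.
From dH/dt = 0: 0.00376·577 - 0.327 = 0.0483P*, so P* = 1.84/0.0483 = 38.1.

N* ≈ 577, H* ≈ 2.8, P* ≈ 38.1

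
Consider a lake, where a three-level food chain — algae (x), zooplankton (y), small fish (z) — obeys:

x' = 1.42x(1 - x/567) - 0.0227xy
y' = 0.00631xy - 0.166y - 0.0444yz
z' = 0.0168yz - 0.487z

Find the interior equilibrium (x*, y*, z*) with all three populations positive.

From dz/dt = 0: 0.0168y* = 0.487, so y* = 29.
From dx/dt = 0: 1.42(1 - x*/567) = 0.0227·29, giving x* = 567·(1 - 0.463) = 304.
From dy/dt = 0: 0.00631·304 - 0.166 = 0.0444z*, so z* = 1.75/0.0444 = 39.5.

x* ≈ 304, y* ≈ 29, z* ≈ 39.5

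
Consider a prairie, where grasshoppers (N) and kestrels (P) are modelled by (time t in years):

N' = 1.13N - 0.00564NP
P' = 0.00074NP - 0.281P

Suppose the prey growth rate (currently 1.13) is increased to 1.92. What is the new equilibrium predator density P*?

P* ≈ 340

At the interior fixed point, setting dN/dt = 0 with N > 0 fixes P* = (prey growth rate)/(NP coefficient) — independent of the other coefficients.
With the change, P* = 1.92/0.00564 = 340; it rises from 200.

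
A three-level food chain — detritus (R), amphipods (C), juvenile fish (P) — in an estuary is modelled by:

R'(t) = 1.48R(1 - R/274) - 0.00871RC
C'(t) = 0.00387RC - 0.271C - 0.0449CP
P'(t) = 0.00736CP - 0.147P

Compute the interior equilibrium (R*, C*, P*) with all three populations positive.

From dP/dt = 0: 0.00736C* = 0.147, so C* = 20.
From dR/dt = 0: 1.48(1 - R*/274) = 0.00871·20, giving R* = 274·(1 - 0.118) = 242.
From dC/dt = 0: 0.00387·242 - 0.271 = 0.0449P*, so P* = 0.665/0.0449 = 14.8.

R* ≈ 242, C* ≈ 20, P* ≈ 14.8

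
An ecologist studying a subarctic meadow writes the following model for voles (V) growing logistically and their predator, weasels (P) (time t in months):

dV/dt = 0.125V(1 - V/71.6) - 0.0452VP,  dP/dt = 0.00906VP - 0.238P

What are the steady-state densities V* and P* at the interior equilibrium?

From dP/dt = 0 with P > 0: 0.00906V* = 0.238, so V* = 26.3.
Substitute into dV/dt = 0: 0.125(1 - 26.3/71.6) = 0.0452P*.
The bracket is 0.633, giving P* = 0.0791/0.0452 = 1.75.

V* ≈ 26.3, P* ≈ 1.75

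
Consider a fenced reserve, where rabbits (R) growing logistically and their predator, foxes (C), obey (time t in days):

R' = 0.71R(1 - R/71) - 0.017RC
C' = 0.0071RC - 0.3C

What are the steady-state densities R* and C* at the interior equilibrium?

R* ≈ 42.3, C* ≈ 16.9

From dC/dt = 0 with C > 0: 0.0071R* = 0.3, so R* = 42.3.
Substitute into dR/dt = 0: 0.71(1 - 42.3/71) = 0.017C*.
The bracket is 0.405, giving C* = 0.287/0.017 = 16.9.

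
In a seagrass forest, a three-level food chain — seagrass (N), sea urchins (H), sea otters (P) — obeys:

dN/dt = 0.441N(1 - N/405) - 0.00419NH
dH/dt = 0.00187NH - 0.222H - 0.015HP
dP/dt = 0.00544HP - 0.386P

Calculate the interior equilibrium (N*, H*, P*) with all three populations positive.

From dP/dt = 0: 0.00544H* = 0.386, so H* = 71.
From dN/dt = 0: 0.441(1 - N*/405) = 0.00419·71, giving N* = 405·(1 - 0.674) = 132.
From dH/dt = 0: 0.00187·132 - 0.222 = 0.015P*, so P* = 0.0248/0.015 = 1.65.

N* ≈ 132, H* ≈ 71, P* ≈ 1.65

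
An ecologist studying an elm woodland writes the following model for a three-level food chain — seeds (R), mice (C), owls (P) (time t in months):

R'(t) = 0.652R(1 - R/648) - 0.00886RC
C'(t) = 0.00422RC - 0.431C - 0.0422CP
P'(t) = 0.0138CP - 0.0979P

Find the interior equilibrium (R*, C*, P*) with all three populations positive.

From dP/dt = 0: 0.0138C* = 0.0979, so C* = 7.09.
From dR/dt = 0: 0.652(1 - R*/648) = 0.00886·7.09, giving R* = 648·(1 - 0.0964) = 586.
From dC/dt = 0: 0.00422·586 - 0.431 = 0.0422P*, so P* = 2.04/0.0422 = 48.3.

R* ≈ 586, C* ≈ 7.09, P* ≈ 48.3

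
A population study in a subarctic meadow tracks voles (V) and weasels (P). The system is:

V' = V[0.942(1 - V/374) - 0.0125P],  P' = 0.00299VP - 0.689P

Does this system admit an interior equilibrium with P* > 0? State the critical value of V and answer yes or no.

Threshold V = 230; K > 230, so yes, the predator persists.

The predator equation gives dP/dt > 0 only when V > 0.689/0.00299 = 230.
Without the predator, V → K = 374. Since 374 > 230, the predator can invade and persist.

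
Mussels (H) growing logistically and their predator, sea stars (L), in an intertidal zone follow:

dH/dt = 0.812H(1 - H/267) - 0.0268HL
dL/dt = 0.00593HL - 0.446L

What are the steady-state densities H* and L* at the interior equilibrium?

From dL/dt = 0 with L > 0: 0.00593H* = 0.446, so H* = 75.2.
Substitute into dH/dt = 0: 0.812(1 - 75.2/267) = 0.0268L*.
The bracket is 0.718, giving L* = 0.583/0.0268 = 21.8.

H* ≈ 75.2, L* ≈ 21.8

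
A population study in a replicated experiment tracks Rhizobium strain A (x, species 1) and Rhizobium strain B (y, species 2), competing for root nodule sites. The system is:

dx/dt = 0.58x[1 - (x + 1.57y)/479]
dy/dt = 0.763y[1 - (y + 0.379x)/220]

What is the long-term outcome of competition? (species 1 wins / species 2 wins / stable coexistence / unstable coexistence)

Compare the nullcline intercepts: K1/α12 = 479/1.57 = 305 > K2 = 220; K2/α21 = 220/0.379 = 580 > K1 = 479.
Since both inequalities hold, each species can invade when rare, so the interior equilibrium is stable.

stable coexistence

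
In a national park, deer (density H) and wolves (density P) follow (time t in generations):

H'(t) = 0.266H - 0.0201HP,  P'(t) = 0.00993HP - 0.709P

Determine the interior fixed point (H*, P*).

H* ≈ 71.4, P* ≈ 13.2

Set dP/dt = 0 with P > 0: 0.00993H - 0.709 = 0, so H* = 0.709/0.00993 = 71.4.
Set dH/dt = 0 with H > 0: 0.266 - 0.0201P = 0, so P* = 0.266/0.0201 = 13.2.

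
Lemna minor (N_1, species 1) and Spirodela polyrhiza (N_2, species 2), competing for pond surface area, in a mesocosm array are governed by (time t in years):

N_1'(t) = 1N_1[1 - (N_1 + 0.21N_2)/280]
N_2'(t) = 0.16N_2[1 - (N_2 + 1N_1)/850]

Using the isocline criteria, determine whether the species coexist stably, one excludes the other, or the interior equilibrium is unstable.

Compare the nullcline intercepts: K1/α12 = 280/0.21 = 1330 > K2 = 850; K2/α21 = 850/1 = 850 > K1 = 280.
Since both inequalities hold, each species can invade when rare, so the interior equilibrium is stable.

stable coexistence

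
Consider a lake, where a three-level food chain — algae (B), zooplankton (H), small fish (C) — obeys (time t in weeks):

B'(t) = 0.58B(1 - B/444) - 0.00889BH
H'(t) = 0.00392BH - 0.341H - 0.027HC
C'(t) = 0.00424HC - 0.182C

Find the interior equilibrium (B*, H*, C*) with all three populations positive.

B* ≈ 152, H* ≈ 42.9, C* ≈ 9.42

From dC/dt = 0: 0.00424H* = 0.182, so H* = 42.9.
From dB/dt = 0: 0.58(1 - B*/444) = 0.00889·42.9, giving B* = 444·(1 - 0.658) = 152.
From dH/dt = 0: 0.00392·152 - 0.341 = 0.027C*, so C* = 0.254/0.027 = 9.42.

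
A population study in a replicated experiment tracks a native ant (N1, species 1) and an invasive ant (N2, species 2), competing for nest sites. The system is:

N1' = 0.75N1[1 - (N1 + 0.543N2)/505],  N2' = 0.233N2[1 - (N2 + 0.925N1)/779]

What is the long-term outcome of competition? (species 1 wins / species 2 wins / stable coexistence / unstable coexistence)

Compare the nullcline intercepts: K1/α12 = 505/0.543 = 930 > K2 = 779; K2/α21 = 779/0.925 = 842 > K1 = 505.
Since both inequalities hold, each species can invade when rare, so the interior equilibrium is stable.

stable coexistence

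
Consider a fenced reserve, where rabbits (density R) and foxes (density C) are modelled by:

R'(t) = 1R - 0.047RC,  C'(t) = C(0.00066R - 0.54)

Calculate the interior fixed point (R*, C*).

R* ≈ 818, C* ≈ 21.3

Set dC/dt = 0 with C > 0: 0.00066R - 0.54 = 0, so R* = 0.54/0.00066 = 818.
Set dR/dt = 0 with R > 0: 1 - 0.047C = 0, so C* = 1/0.047 = 21.3.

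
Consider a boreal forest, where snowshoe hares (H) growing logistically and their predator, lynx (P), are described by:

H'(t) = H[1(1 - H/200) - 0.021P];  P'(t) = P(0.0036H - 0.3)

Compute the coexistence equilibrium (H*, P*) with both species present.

From dP/dt = 0 with P > 0: 0.0036H* = 0.3, so H* = 83.3.
Substitute into dH/dt = 0: 1(1 - 83.3/200) = 0.021P*.
The bracket is 0.583, giving P* = 0.583/0.021 = 27.8.

H* ≈ 83.3, P* ≈ 27.8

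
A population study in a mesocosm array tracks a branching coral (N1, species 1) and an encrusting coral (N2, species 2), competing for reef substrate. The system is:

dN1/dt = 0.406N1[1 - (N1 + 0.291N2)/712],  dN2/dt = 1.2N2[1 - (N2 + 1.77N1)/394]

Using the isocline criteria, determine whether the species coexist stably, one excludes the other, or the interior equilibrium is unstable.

Compare the nullcline intercepts: K1/α12 = 712/0.291 = 2450 > K2 = 394; K2/α21 = 394/1.77 = 223 < K1 = 712.
Since the inequalities point opposite ways, species 1 can invade but species 2 cannot.

species 1 excludes species 2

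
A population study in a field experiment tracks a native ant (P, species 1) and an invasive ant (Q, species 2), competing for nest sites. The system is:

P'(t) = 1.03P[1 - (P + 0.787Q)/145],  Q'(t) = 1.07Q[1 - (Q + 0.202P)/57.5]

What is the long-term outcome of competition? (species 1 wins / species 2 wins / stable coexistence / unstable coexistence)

Compare the nullcline intercepts: K1/α12 = 145/0.787 = 184 > K2 = 57.5; K2/α21 = 57.5/0.202 = 285 > K1 = 145.
Since both inequalities hold, each species can invade when rare, so the interior equilibrium is stable.

stable coexistence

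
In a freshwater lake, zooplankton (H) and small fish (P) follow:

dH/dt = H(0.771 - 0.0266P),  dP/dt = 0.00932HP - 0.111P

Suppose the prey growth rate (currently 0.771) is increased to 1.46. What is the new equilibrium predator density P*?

At the interior fixed point, setting dH/dt = 0 with H > 0 fixes P* = (prey growth rate)/(HP coefficient) — independent of the other coefficients.
With the change, P* = 1.46/0.0266 = 54.9; it rises from 29.

P* ≈ 54.9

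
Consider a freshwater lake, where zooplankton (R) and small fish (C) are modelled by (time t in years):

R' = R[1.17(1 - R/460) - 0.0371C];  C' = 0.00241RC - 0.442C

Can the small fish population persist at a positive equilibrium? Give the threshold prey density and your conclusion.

The predator equation gives dC/dt > 0 only when R > 0.442/0.00241 = 183.
Without the predator, R → K = 460. Since 460 > 183, the predator can invade and persist.

Threshold R = 183; K > 183, so yes, the predator persists.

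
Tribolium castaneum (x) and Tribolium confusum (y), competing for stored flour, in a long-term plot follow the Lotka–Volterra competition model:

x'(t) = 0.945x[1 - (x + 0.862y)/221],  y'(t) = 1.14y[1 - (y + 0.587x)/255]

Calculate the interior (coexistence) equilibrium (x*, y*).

x* ≈ 2.41, y* ≈ 254

Setting both brackets to zero gives the nullclines x + 0.862y = 221 and 0.587x + y = 255.
Substituting y = 255 - 0.587x into the first: x(1 - 0.862·0.587) = 221 - 0.862·255.
So x* = 1.19/0.494 = 2.41, and then y* = 255 - 0.587·2.41 = 254.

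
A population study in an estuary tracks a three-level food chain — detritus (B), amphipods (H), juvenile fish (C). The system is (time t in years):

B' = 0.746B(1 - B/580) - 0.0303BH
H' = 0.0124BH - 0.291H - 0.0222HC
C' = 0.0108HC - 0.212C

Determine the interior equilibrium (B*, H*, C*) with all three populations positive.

B* ≈ 118, H* ≈ 19.6, C* ≈ 52.6

From dC/dt = 0: 0.0108H* = 0.212, so H* = 19.6.
From dB/dt = 0: 0.746(1 - B*/580) = 0.0303·19.6, giving B* = 580·(1 - 0.797) = 118.
From dH/dt = 0: 0.0124·118 - 0.291 = 0.0222C*, so C* = 1.17/0.0222 = 52.6.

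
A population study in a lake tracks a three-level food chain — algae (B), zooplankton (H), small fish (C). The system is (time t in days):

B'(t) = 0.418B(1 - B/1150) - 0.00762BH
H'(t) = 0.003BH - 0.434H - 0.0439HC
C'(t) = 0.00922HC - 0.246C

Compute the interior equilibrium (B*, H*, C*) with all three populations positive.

B* ≈ 591, H* ≈ 26.7, C* ≈ 30.5

From dC/dt = 0: 0.00922H* = 0.246, so H* = 26.7.
From dB/dt = 0: 0.418(1 - B*/1150) = 0.00762·26.7, giving B* = 1150·(1 - 0.486) = 591.
From dH/dt = 0: 0.003·591 - 0.434 = 0.0439C*, so C* = 1.34/0.0439 = 30.5.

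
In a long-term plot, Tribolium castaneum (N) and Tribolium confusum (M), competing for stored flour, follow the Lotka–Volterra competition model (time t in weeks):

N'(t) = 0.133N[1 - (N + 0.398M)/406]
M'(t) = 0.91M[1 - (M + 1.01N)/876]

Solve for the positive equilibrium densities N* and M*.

N* ≈ 95.9, M* ≈ 779

Setting both brackets to zero gives the nullclines N + 0.398M = 406 and 1.01N + M = 876.
Substituting M = 876 - 1.01N into the first: N(1 - 0.398·1.01) = 406 - 0.398·876.
So N* = 57.4/0.598 = 95.9, and then M* = 876 - 1.01·95.9 = 779.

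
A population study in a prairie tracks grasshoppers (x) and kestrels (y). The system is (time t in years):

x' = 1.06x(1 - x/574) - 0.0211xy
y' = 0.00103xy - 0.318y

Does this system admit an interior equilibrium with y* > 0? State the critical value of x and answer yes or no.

The predator equation gives dy/dt > 0 only when x > 0.318/0.00103 = 309.
Without the predator, x → K = 574. Since 574 > 309, the predator can invade and persist.

Threshold x = 309; K > 309, so yes, the predator persists.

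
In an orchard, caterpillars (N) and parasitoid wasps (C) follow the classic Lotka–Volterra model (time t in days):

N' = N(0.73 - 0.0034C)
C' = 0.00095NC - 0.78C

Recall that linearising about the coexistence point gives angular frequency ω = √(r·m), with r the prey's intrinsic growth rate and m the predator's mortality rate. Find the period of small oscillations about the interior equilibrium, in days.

T ≈ 8.33 days

Here r = 0.73 and m = 0.78, so r·m = 0.569.
ω = √0.569 = 0.755 per day, hence T = 2π/ω ≈ 8.33 days.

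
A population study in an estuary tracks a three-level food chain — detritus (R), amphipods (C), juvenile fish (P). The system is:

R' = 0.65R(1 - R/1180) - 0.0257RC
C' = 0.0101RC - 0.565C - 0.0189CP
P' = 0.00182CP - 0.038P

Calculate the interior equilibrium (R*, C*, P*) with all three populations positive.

From dP/dt = 0: 0.00182C* = 0.038, so C* = 20.9.
From dR/dt = 0: 0.65(1 - R*/1180) = 0.0257·20.9, giving R* = 1180·(1 - 0.826) = 206.
From dC/dt = 0: 0.0101·206 - 0.565 = 0.0189P*, so P* = 1.51/0.0189 = 80.1.

R* ≈ 206, C* ≈ 20.9, P* ≈ 80.1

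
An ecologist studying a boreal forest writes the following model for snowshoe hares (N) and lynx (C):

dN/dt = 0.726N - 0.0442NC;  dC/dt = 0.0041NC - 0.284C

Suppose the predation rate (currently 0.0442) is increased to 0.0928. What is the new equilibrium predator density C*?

At the interior fixed point, setting dN/dt = 0 with N > 0 fixes C* = (prey growth rate)/(NC coefficient) — independent of the other coefficients.
With the change, C* = 0.726/0.0928 = 7.82; it falls from 16.4.

C* ≈ 7.82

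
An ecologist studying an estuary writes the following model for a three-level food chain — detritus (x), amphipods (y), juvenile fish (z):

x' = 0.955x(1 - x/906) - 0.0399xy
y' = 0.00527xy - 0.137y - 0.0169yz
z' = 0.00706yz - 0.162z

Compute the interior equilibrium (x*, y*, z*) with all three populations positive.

x* ≈ 37.4, y* ≈ 22.9, z* ≈ 3.56

From dz/dt = 0: 0.00706y* = 0.162, so y* = 22.9.
From dx/dt = 0: 0.955(1 - x*/906) = 0.0399·22.9, giving x* = 906·(1 - 0.959) = 37.4.
From dy/dt = 0: 0.00527·37.4 - 0.137 = 0.0169z*, so z* = 0.0602/0.0169 = 3.56.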